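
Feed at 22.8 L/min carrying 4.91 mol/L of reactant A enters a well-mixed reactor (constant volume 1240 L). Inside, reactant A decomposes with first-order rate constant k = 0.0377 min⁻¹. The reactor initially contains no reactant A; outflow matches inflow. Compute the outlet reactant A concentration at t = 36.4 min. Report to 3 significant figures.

Accumulation = in − out − consumed: V dC/dt = Q C_in − Q C − k V C.
This is linear with rate a = Q/V + k = 0.056087 min⁻¹.
C_ss = Q C_in/(Q + kV) = 1.6097 mol/L; C(t) = C_ss + (C₀ − C_ss) e^(−a t).
C(36.4) = 1.6097 + (-1.6097)·e^(−0.056087·36.4) = 1.6097 + (-1.6097)·0.12982 = 1.4007 mol/L.

1.40 mol/L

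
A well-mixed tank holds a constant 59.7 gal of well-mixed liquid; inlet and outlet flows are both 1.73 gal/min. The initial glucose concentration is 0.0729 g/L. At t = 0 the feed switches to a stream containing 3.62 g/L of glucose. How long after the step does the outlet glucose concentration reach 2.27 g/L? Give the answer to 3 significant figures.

Species balance on the tank: V dC/dt = Q(C_in − C), so τ = V/Q = 34.509 min.
C(t) = C_in + (C₀ − C_in) e^(−t/τ). Set C = 2.27 and solve for t:
e^(−t/τ) = (C − C_in)/(C₀ − C_in) = (2.27 − 3.62)/(0.0729 − 3.62) = 0.38059
t = −τ ln(…) = 34.509 × 0.96603 = 33.336 min.

33.3 min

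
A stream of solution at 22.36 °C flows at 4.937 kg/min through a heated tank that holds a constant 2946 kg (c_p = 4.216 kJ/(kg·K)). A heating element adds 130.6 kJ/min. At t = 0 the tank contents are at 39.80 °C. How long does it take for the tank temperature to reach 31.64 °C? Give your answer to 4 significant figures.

783.1 min

M c_p dT/dt = ṁ c_p (T_in − T) + Q̇.
τ = M/ṁ = 596.719 min; T_ss = T_in + Q̇/(ṁ c_p) = 28.6345 °C.
T(t) = T_ss + (T₀ − T_ss) e^(−t/τ). Set T = 31.64:
e^(−t/τ) = (31.64 − 28.6345)/(39.80 − 28.6345) = 0.269177
t = −596.719 · ln(0.269177) = 783.125 min.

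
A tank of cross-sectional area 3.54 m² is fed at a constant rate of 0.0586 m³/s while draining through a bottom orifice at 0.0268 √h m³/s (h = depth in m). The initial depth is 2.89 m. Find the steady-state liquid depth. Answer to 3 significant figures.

A dh/dt = Q_in − 0.0268 √h. Steady state requires inflow = outflow:
Q_in = 0.0268 √h_ss ⇒ √h_ss = 0.0586/0.0268 = 2.1866.
h_ss = 2.1866² = 4.7811 m. (Since h₀ = 2.89 m < h_ss, the level will rise toward this value.)

4.78 m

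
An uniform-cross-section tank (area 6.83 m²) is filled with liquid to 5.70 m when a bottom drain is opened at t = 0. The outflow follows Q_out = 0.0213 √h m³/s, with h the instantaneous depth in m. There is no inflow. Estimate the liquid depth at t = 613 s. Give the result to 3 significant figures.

With no inflow, A dh/dt = −0.0213 √h.
This is separable: 2 d(√h)/dt = −0.0213/A, so √h = √h₀ − (0.0213/(2A)) t.
√h = √5.70 − 0.0213·613/(2·6.83) = 2.3875 − 0.95585 = 1.4316.
h = 1.4316² = 2.0495 m.

2.05 m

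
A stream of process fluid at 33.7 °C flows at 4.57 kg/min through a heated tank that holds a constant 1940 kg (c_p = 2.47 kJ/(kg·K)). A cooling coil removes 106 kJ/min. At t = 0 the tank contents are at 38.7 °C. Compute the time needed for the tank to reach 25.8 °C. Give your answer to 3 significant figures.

963 min

M c_p dT/dt = ṁ c_p (T_in − T) − Q̇.
τ = M/ṁ = 424.51 min; T_ss = T_in − Q̇/(ṁ c_p) = 24.309 °C.
T(t) = T_ss + (T₀ − T_ss) e^(−t/τ). Set T = 25.8:
e^(−t/τ) = (25.8 − 24.309)/(38.7 − 24.309) = 0.10358
t = −424.51 · ln(0.10358) = 962.53 min.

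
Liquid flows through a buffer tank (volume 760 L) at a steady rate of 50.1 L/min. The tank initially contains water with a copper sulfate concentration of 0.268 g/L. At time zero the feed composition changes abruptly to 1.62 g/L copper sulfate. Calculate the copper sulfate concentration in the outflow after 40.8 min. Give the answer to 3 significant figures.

Mass balance on the solute (V constant): V dC/dt = Q(C_in − C).
So dC/dt = (C_in − C)/τ with τ = V/Q = 760/50.1 = 15.170 min.
This is linear first-order; C(t) = C_in + (C₀ − C_in) e^(−t/τ).
C(40.8) = 1.62 + (0.268 − 1.62)·e^(−40.8/15.170) = 1.62 + (-1.3520)·0.067910 = 1.5282 g/L.

1.53 g/L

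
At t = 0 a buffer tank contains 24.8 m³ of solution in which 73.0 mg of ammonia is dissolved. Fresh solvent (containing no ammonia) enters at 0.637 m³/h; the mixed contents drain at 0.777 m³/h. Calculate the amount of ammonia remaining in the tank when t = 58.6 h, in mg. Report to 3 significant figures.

7.85 mg

Let m(t) be the amount of ammonia. Volume: V(t) = V₀ + (Q_in − Q_out) t = 24.8 − 0.14000 t; V(58.6) = 16.596 m³.
Solute balance: dm/dt = 0 − Q_out C = −Q_out m/V(t).
dm/m = −Q_out dt/(V₀ − 0.14000 t); integrating gives ln(m/m₀) = −(Q_out/(Q_in−Q_out)) ln(V/V₀).
m = m₀ (V₀/V)^(Q_out/(Q_in−Q_out)) = 73.0 × (24.8/16.596)^(-5.5500) = 7.8548 mg.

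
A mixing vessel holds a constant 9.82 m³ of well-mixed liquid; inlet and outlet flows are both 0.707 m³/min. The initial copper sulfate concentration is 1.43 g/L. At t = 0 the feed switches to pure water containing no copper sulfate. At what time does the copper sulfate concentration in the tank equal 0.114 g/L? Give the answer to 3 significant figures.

Species balance: V dC/dt = Q(C_in − C) ⇒ τ = V/Q = 13.890 min.
C(t) = C_in + (C₀ − C_in) e^(−t/τ). Set C = 0.114 and solve for t:
e^(−t/τ) = (C − C_in)/(C₀ − C_in) = (0.114 − 0)/(1.43 − 0) = 0.079720
t = −τ ln(…) = 13.890 × 2.5292 = 35.130 min.

35.1 min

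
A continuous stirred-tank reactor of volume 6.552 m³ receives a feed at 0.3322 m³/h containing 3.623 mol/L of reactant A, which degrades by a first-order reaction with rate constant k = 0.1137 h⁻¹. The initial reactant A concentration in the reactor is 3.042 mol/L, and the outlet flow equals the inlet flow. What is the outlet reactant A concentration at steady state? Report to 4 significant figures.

V dC/dt = Q(C_in − C) − k V C.
Steady state (dC/dt = 0): C_ss = Q C_in/(Q + kV) = C_in/(1 + kV/Q).
C_ss = 0.3322·3.623/(0.3322 + 0.1137·6.552) = 1.20356/1.07716 = 1.11734 mol/L.

1.117 mol/L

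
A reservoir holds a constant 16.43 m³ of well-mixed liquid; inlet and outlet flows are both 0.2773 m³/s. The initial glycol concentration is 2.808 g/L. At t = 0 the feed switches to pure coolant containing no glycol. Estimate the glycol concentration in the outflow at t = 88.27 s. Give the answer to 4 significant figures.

0.6330 g/L

Transient balance on the dissolved component: V dC/dt = Q(C_in − C).
Time constant τ = V/Q = 16.43/0.2773 = 59.2499 s.
Solution: C(t) = C_in + (C₀ − C_in) e^(−t/τ).
C(88.27) = 0 + (2.808 − 0)·e^(−88.27/59.2499) = 0 + (2.80800)·0.225420 = 0.632979 g/L.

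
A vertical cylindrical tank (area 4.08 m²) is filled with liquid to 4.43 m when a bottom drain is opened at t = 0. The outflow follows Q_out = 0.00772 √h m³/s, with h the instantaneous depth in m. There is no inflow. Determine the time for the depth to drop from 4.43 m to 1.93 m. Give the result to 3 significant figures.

756 s

A dh/dt = −Q_out = −0.00772 √h.
This is separable: 2 d(√h)/dt = −0.00772/A, so √h = √h₀ − (0.00772/(2A)) t.
t = 2A(√h₀ − √h)/0.00772 = 2·4.08·(√4.43 − √1.93)/0.00772
  = 8.1600 × (2.1048 − 1.3892) / 0.00772 = 756.29 s.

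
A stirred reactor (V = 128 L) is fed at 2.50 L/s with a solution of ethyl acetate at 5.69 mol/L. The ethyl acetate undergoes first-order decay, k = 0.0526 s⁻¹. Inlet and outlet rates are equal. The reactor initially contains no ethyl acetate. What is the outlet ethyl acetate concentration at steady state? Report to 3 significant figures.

Accumulation = in − out − consumed: V dC/dt = Q C_in − Q C − k V C.
Steady state (dC/dt = 0): C_ss = Q C_in/(Q + kV) = C_in/(1 + kV/Q).
C_ss = 2.50·5.69/(2.50 + 0.0526·128) = 14.225/9.2328 = 1.5407 mol/L.

1.54 mol/L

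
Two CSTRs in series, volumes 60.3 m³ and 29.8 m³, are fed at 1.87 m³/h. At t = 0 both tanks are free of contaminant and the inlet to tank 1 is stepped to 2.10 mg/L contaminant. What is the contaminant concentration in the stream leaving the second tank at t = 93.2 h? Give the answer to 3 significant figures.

1.88 mg/L

Each tank obeys Vᵢ dCᵢ/dt = Q(Cᵢ₋₁ − Cᵢ), so τᵢ = Vᵢ/Q.
τ₁ = 60.3/1.87 = 32.246 h; τ₂ = 29.8/1.87 = 15.936 h.
Solving the cascade with C₁(0)=C₂(0)=0 gives C₂(t) = C_in[1 − (τ₁ e^(−t/τ₁) − τ₂ e^(−t/τ₂))/(τ₁ − τ₂)].
At t = 93.2: e^(−t/τ₁) = 0.055561, e^(−t/τ₂) = 0.0028843.
C₂ = 2.10·[1 − (32.246·0.055561 − 15.936·0.0028843)/(16.310)] = 2.10·0.89297 = 1.8752 mg/L.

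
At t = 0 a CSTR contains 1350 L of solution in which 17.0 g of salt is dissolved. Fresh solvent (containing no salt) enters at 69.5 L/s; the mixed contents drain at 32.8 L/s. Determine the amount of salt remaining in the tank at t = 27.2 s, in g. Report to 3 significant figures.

Total volume: dV/dt = Q_in − Q_out = 36.700 L/s, so V(t) = 1350 + 36.700 t and V(27.2) = 2348.2 L.
Species balance (pure solvent in): dm/dt = −Q_out · m/V(t).
Separate: dm/m = −Q_out dt/V(t) ⇒ ln(m/m₀) = −(Q_out/(Q_in−Q_out)) ln(V/V₀).
m = m₀ (V₀/V)^(Q_out/(Q_in−Q_out)) = 17.0 × (1350/2348.2)^(0.89373) = 10.365 g.

10.4 g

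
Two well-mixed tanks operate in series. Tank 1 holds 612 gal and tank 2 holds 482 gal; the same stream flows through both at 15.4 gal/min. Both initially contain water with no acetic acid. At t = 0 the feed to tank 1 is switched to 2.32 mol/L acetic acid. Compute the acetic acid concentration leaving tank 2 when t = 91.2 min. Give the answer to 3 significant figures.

Each tank obeys Vᵢ dCᵢ/dt = Q(Cᵢ₋₁ − Cᵢ), so τᵢ = Vᵢ/Q.
τ₁ = 612/15.4 = 39.740 min; τ₂ = 482/15.4 = 31.299 min.
Tank 1: C₁ = C_in(1 − e^(−t/τ₁)). Tank 2 (τ₁ ≠ τ₂): C₂ = C_in[1 − (τ₁ e^(−t/τ₁) − τ₂ e^(−t/τ₂))/(τ₁ − τ₂)].
At t = 91.2: e^(−t/τ₁) = 0.10077, e^(−t/τ₂) = 0.054266.
C₂ = 2.32·[1 − (39.740·0.10077 − 31.299·0.054266)/(8.4416)] = 2.32·0.72680 = 1.6862 mol/L.

1.69 mol/L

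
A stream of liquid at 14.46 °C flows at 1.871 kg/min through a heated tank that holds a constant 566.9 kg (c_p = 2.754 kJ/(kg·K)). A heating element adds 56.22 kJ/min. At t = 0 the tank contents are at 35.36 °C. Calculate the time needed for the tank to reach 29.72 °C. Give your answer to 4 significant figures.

M c_p dT/dt = ṁ c_p (T_in − T) + Q̇.
τ = M/ṁ = 302.993 min; T_ss = T_in + Q̇/(ṁ c_p) = 25.3707 °C.
T(t) = T_ss + (T₀ − T_ss) e^(−t/τ). Set T = 29.72:
e^(−t/τ) = (29.72 − 25.3707)/(35.36 − 25.3707) = 0.435395
t = −302.993 · ln(0.435395) = 251.939 min.

251.9 min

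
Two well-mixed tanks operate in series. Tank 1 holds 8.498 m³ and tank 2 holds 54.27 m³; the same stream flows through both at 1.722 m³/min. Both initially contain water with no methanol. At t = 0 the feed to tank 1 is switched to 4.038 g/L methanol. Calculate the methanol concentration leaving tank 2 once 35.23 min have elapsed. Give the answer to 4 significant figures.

2.473 g/L

Each tank obeys Vᵢ dCᵢ/dt = Q(Cᵢ₋₁ − Cᵢ), so τᵢ = Vᵢ/Q.
τ₁ = 8.498/1.722 = 4.93496 min; τ₂ = 54.27/1.722 = 31.5157 min.
Tank 1: C₁ = C_in(1 − e^(−t/τ₁)). Tank 2 (τ₁ ≠ τ₂): C₂ = C_in[1 − (τ₁ e^(−t/τ₁) − τ₂ e^(−t/τ₂))/(τ₁ − τ₂)].
At t = 35.23: e^(−t/τ₁) = 0.000793654, e^(−t/τ₂) = 0.326980.
C₂ = 4.038·[1 − (4.93496·0.000793654 − 31.5157·0.326980)/(-26.5807)] = 4.038·0.612460 = 2.47312 g/L.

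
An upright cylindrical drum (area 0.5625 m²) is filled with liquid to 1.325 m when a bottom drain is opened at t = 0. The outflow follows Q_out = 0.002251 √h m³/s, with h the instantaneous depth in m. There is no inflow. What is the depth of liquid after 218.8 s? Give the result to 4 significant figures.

With no inflow, A dh/dt = −0.002251 √h.
∫ h^(−1/2) dh = −(0.002251/A) ∫ dt, giving 2√h = 2√h₀ − (0.002251/A) t.
√h = √1.325 − 0.002251·218.8/(2·0.5625) = 1.15109 − 0.437794 = 0.713292.
h = 0.713292² = 0.508785 m.

0.5088 m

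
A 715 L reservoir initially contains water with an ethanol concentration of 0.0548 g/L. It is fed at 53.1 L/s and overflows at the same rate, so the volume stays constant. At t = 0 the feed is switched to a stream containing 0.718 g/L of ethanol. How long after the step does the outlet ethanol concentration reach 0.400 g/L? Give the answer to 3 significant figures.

9.90 s

Species balance: V dC/dt = Q(C_in − C) ⇒ τ = V/Q = 13.465 s.
C(t) = C_in + (C₀ − C_in) e^(−t/τ). Set C = 0.400 and solve for t:
e^(−t/τ) = (C − C_in)/(C₀ − C_in) = (0.400 − 0.718)/(0.0548 − 0.718) = 0.47949
t = −τ ln(…) = 13.465 × 0.73503 = 9.8972 s.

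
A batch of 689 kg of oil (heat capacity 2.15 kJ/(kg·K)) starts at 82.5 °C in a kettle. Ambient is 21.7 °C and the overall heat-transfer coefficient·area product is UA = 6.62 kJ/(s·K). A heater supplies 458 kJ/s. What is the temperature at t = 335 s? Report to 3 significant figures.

M c_p dT/dt = −UA(T − T_amb) + Q̇.
dT/dt = (T_ss − T)/τ with T_ss = T_amb + Q̇/UA = 21.7 + 458/6.62 = 90.884 °C, τ = M c_p/UA = 689·2.15/6.62 = 223.77 s.
Integrating: T(t) = T_ss + (T₀ − T_ss) e^(−t/τ).
T(335) = 90.884 + (-8.3843)·0.22378 = 89.008 °C.

89.0 °C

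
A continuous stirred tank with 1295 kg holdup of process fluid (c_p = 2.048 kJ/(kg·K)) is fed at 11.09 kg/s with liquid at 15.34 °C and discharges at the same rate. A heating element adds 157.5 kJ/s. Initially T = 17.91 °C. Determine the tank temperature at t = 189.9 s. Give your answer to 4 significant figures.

M c_p dT/dt = ṁ c_p (T_in − T) + Q̇.
τ = M/ṁ = 116.772 s; T_ss = T_in + Q̇/(ṁ c_p) = 15.34 + 157.5/(11.09·2.048) = 22.2746 °C.
Solution: T(t) = T_ss + (T₀ − T_ss) e^(−t/τ).
T(189.9) = 22.2746 + (-4.36456)·e^(−189.9/116.772) = 22.2746 + (-4.36456)·0.196666 = 21.4162 °C.

21.42 °C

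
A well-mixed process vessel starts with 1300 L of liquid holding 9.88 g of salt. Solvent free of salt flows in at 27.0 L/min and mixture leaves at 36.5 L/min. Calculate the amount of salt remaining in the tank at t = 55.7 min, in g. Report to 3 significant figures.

Let m(t) be the amount of salt. Volume: V(t) = V₀ + (Q_in − Q_out) t = 1300 − 9.5000 t; V(55.7) = 770.85 L.
Species balance (pure solvent in): dm/dt = −Q_out · m/V(t).
Separate: dm/m = −Q_out dt/V(t) ⇒ ln(m/m₀) = −(Q_out/(Q_in−Q_out)) ln(V/V₀).
m = m₀ (V₀/V)^(Q_out/(Q_in−Q_out)) = 9.88 × (1300/770.85)^(-3.8421) = 1.3265 g.

1.33 g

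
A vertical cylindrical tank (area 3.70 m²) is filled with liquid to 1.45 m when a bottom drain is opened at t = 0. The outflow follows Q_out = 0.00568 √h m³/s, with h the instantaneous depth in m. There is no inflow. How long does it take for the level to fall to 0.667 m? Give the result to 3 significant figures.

A dh/dt = −Q_out = −0.00568 √h.
∫ h^(−1/2) dh = −(0.00568/A) ∫ dt, giving 2√h = 2√h₀ − (0.00568/A) t.
t = 2A(√h₀ − √h)/0.00568 = 2·3.70·(√1.45 − √0.667)/0.00568
  = 7.4000 × (1.2042 − 0.81670) / 0.00568 = 504.79 s.

505 s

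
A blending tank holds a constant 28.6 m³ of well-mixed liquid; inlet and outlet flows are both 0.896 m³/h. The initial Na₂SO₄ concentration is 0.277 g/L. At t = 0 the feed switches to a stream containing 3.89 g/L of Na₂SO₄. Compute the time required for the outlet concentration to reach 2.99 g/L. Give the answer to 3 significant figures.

Species balance on the tank: V dC/dt = Q(C_in − C), so τ = V/Q = 31.920 h.
C(t) = C_in + (C₀ − C_in) e^(−t/τ). Set C = 2.99 and solve for t:
e^(−t/τ) = (C − C_in)/(C₀ − C_in) = (2.99 − 3.89)/(0.277 − 3.89) = 0.24910
t = −τ ln(…) = 31.920 × 1.3899 = 44.365 h.

44.4 h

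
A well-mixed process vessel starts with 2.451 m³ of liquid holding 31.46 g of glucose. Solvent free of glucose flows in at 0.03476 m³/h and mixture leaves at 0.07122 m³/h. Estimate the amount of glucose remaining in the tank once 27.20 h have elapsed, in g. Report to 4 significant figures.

Total volume: dV/dt = Q_in − Q_out = -0.0364600 m³/h, so V(t) = 2.451 − 0.0364600 t and V(27.20) = 1.45929 m³.
Species balance (pure solvent in): dm/dt = −Q_out · m/V(t).
dm/m = −Q_out dt/(V₀ − 0.0364600 t); integrating gives ln(m/m₀) = −(Q_out/(Q_in−Q_out)) ln(V/V₀).
m = m₀ (V₀/V)^(Q_out/(Q_in−Q_out)) = 31.46 × (2.451/1.45929)^(-1.95337) = 11.4250 g.

11.42 g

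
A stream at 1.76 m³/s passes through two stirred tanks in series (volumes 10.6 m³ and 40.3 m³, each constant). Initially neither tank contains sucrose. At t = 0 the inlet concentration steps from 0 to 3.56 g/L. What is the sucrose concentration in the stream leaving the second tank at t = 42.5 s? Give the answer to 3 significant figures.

Time constants: τᵢ = Vᵢ/Q for each well-mixed tank.
τ₁ = 10.6/1.76 = 6.0227 s; τ₂ = 40.3/1.76 = 22.898 s.
Tank 1: C₁ = C_in(1 − e^(−t/τ₁)). Tank 2 (τ₁ ≠ τ₂): C₂ = C_in[1 − (τ₁ e^(−t/τ₁) − τ₂ e^(−t/τ₂))/(τ₁ − τ₂)].
At t = 42.5: e^(−t/τ₁) = 0.00086170, e^(−t/τ₂) = 0.15628.
C₂ = 3.56·[1 − (6.0227·0.00086170 − 22.898·0.15628)/(-16.875)] = 3.56·0.78825 = 2.8062 g/L.

2.81 g/L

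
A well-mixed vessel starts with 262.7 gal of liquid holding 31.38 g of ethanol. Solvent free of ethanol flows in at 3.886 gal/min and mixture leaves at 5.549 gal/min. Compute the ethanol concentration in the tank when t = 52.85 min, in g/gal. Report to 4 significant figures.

Total volume: dV/dt = Q_in − Q_out = -1.66300 gal/min, so V(t) = 262.7 − 1.66300 t and V(52.85) = 174.810 gal.
Species balance (pure solvent in): dm/dt = −Q_out · m/V(t).
dm/m = −Q_out dt/(V₀ − 1.66300 t); integrating gives ln(m/m₀) = −(Q_out/(Q_in−Q_out)) ln(V/V₀).
m = m₀ (V₀/V)^(Q_out/(Q_in−Q_out)) = 31.38 × (262.7/174.810)^(-3.33674) = 8.06135 g.
C = m/V = 8.06135/174.810 = 0.0461148 g/gal.

0.04611 g/gal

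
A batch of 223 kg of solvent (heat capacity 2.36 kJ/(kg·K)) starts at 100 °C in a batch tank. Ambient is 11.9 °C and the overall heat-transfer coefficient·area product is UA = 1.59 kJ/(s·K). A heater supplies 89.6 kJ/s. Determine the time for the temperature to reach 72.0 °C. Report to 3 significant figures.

707 s

Lumped-capacitance energy balance: M c_p dT/dt = UA(T_amb − T) + Q̇.
τ = M c_p/UA = 330.99 s; T_ss = T_amb + Q̇/UA = 11.9 + 89.6/1.59 = 68.252 °C.
T(t) = T_ss + (T₀ − T_ss)e^(−t/τ); set T = 72.0:
t = −τ ln[(T − T_ss)/(T₀ − T_ss)] = −330.99 · ln(0.11805) = 707.22 s.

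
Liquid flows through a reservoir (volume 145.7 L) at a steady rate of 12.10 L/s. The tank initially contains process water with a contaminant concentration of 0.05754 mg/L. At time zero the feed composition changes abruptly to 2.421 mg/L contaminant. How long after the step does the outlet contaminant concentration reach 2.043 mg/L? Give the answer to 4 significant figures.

Species balance on the tank: V dC/dt = Q(C_in − C), so τ = V/Q = 12.0413 s.
C(t) = C_in + (C₀ − C_in) e^(−t/τ). Set C = 2.043 and solve for t:
e^(−t/τ) = (C − C_in)/(C₀ − C_in) = (2.043 − 2.421)/(0.05754 − 2.421) = 0.159935
t = −τ ln(…) = 12.0413 × 1.83299 = 22.0716 s.

22.07 s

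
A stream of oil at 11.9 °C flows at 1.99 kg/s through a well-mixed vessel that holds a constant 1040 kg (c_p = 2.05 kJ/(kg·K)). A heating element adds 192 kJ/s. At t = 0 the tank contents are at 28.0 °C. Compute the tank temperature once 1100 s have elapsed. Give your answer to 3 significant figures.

M c_p dT/dt = ṁ c_p (T_in − T) + Q̇.
τ = M/ṁ = 522.61 s; T_ss = T_in + Q̇/(ṁ c_p) = 11.9 + 192/(1.99·2.05) = 58.965 °C.
This is linear first-order; T(t) = T_ss + (T₀ − T_ss) e^(−t/τ).
T(1100) = 58.965 + (-30.965)·e^(−1100/522.61) = 58.965 + (-30.965)·0.12187 = 55.191 °C.

55.2 °C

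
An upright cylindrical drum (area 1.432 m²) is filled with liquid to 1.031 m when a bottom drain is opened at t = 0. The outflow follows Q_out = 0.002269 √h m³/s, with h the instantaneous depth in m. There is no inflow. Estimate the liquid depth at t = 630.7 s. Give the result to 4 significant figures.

Unsteady balance on liquid volume: A dh/dt = −0.002269 √h.
This is separable: 2 d(√h)/dt = −0.002269/A, so √h = √h₀ − (0.002269/(2A)) t.
√h = √1.031 − 0.002269·630.7/(2·1.432) = 1.01538 − 0.499671 = 0.515711.
h = 0.515711² = 0.265957 m.

0.2660 m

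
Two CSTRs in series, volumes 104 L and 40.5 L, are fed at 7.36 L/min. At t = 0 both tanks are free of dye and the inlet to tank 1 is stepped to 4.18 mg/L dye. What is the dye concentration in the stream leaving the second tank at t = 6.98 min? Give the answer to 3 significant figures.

0.752 mg/L

Each tank obeys Vᵢ dCᵢ/dt = Q(Cᵢ₋₁ − Cᵢ), so τᵢ = Vᵢ/Q.
τ₁ = 104/7.36 = 14.130 min; τ₂ = 40.5/7.36 = 5.5027 min.
Solving the cascade with C₁(0)=C₂(0)=0 gives C₂(t) = C_in[1 − (τ₁ e^(−t/τ₁) − τ₂ e^(−t/τ₂))/(τ₁ − τ₂)].
At t = 6.98: e^(−t/τ₁) = 0.61020, e^(−t/τ₂) = 0.28126.
C₂ = 4.18·[1 − (14.130·0.61020 − 5.5027·0.28126)/(8.6277)] = 4.18·0.18001 = 0.75243 mg/L.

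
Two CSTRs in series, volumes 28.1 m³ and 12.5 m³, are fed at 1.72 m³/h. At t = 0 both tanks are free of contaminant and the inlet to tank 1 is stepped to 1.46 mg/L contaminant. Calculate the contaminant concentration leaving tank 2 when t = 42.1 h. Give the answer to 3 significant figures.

1.26 mg/L

Species balance on tank i: dCᵢ/dt = (Cᵢ₋₁ − Cᵢ)/τᵢ with τᵢ = Vᵢ/Q.
τ₁ = 28.1/1.72 = 16.337 h; τ₂ = 12.5/1.72 = 7.2674 h.
Solving the cascade with C₁(0)=C₂(0)=0 gives C₂(t) = C_in[1 − (τ₁ e^(−t/τ₁) − τ₂ e^(−t/τ₂))/(τ₁ − τ₂)].
At t = 42.1: e^(−t/τ₁) = 0.076006, e^(−t/τ₂) = 0.0030489.
C₂ = 1.46·[1 − (16.337·0.076006 − 7.2674·0.0030489)/(9.0698)] = 1.46·0.86553 = 1.2637 mg/L.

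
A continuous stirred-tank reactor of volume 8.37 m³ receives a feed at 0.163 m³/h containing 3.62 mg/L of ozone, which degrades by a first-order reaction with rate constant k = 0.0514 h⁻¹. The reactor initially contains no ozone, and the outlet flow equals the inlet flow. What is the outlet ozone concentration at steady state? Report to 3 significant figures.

V dC/dt = Q(C_in − C) − k V C.
At steady state: 0 = Q C_in − (Q + kV) C_ss, so C_ss = Q C_in/(Q + kV).
C_ss = 0.163·3.62/(0.163 + 0.0514·8.37) = 0.59006/0.59322 = 0.99468 mg/L.

0.995 mg/L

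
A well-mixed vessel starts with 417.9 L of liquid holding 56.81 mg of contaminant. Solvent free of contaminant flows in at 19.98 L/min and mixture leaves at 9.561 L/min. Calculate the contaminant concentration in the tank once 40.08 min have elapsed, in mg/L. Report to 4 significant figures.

Let m(t) be the amount of contaminant. Volume: V(t) = V₀ + (Q_in − Q_out) t = 417.9 + 10.4190 t; V(40.08) = 835.494 L.
Solute balance: dm/dt = 0 − Q_out C = −Q_out m/V(t).
dm/m = −Q_out dt/(V₀ + 10.4190 t); integrating gives ln(m/m₀) = −(Q_out/(Q_in−Q_out)) ln(V/V₀).
m = m₀ (V₀/V)^(Q_out/(Q_in−Q_out)) = 56.81 × (417.9/835.494)^(0.917650) = 30.0837 mg.
C = m/V = 30.0837/835.494 = 0.0360071 mg/L.

0.03601 mg/L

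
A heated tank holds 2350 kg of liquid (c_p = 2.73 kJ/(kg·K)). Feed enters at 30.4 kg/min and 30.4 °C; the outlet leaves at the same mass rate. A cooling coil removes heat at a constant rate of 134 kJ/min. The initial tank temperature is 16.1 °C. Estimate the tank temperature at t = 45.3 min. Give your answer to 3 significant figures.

21.7 °C

Heat balance on the well-mixed liquid: M c_p dT/dt = ṁ c_p (T_in − T) − 134.
Rearrange: dT/dt = (T_ss − T)/τ with τ = M/ṁ = 77.303 min and T_ss = T_in − Q̇/(ṁ c_p) = 28.785 °C.
This is linear first-order; T(t) = T_ss + (T₀ − T_ss) e^(−t/τ).
T(45.3) = 28.785 + (-12.685)·e^(−45.3/77.303) = 28.785 + (-12.685)·0.55654 = 21.725 °C.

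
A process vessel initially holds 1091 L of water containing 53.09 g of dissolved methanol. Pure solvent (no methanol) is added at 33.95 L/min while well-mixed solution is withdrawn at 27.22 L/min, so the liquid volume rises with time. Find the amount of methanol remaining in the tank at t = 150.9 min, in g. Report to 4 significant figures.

3.709 g

Total volume: dV/dt = Q_in − Q_out = 6.73000 L/min, so V(t) = 1091 + 6.73000 t and V(150.9) = 2106.56 L.
Solute balance: dm/dt = 0 − Q_out C = −Q_out m/V(t).
dm/m = −Q_out dt/(V₀ + 6.73000 t); integrating gives ln(m/m₀) = −(Q_out/(Q_in−Q_out)) ln(V/V₀).
m = m₀ (V₀/V)^(Q_out/(Q_in−Q_out)) = 53.09 × (1091/2106.56)^(4.04458) = 3.70921 g.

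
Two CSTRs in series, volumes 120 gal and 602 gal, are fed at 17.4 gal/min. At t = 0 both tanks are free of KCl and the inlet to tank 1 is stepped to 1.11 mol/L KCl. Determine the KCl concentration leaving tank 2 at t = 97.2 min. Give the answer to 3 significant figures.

Species balance on tank i: dCᵢ/dt = (Cᵢ₋₁ − Cᵢ)/τᵢ with τᵢ = Vᵢ/Q.
τ₁ = 120/17.4 = 6.8966 min; τ₂ = 602/17.4 = 34.598 min.
Solving the cascade with C₁(0)=C₂(0)=0 gives C₂(t) = C_in[1 − (τ₁ e^(−t/τ₁) − τ₂ e^(−t/τ₂))/(τ₁ − τ₂)].
At t = 97.2: e^(−t/τ₁) = 7.5693e-07, e^(−t/τ₂) = 0.060239.
C₂ = 1.11·[1 − (6.8966·7.5693e-07 − 34.598·0.060239)/(-27.701)] = 1.11·0.92476 = 1.0265 mol/L.

1.03 mol/L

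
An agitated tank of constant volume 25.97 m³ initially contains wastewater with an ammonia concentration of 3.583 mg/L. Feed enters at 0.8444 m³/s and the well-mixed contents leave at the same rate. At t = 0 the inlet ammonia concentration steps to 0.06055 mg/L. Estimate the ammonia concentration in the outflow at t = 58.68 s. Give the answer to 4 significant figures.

Transient balance on the dissolved component: V dC/dt = Q(C_in − C).
Rewrite as dC/dt + C/τ = C_in/τ, τ = V/Q = 30.7556 s.
C approaches C_in exponentially: C(t) = C_in + (C₀ − C_in) e^(−t/τ).
C(58.68) = 0.06055 + (3.583 − 0.06055)·e^(−58.68/30.7556) = 0.06055 + (3.52245)·0.148385 = 0.583228 mg/L.

0.5832 mg/L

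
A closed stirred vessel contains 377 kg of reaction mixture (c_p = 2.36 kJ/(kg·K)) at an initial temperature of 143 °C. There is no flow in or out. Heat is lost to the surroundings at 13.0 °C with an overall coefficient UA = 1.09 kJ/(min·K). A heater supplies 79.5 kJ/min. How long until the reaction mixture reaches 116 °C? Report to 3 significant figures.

M c_p dT/dt = −UA(T − T_amb) + Q̇.
τ = M c_p/UA = 816.26 min; T_ss = T_amb + Q̇/UA = 13.0 + 79.5/1.09 = 85.936 °C.
T(t) = T_ss + (T₀ − T_ss)e^(−t/τ); set T = 116:
t = −τ ln[(T − T_ss)/(T₀ − T_ss)] = −816.26 · ln(0.52685) = 523.09 min.

523 min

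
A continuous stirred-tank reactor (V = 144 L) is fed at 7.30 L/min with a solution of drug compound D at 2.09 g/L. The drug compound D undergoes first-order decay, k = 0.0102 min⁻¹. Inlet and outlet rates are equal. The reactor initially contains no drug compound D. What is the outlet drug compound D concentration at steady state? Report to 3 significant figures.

1.74 g/L

Accumulation = in − out − consumed: V dC/dt = Q C_in − Q C − k V C.
At steady state: 0 = Q C_in − (Q + kV) C_ss, so C_ss = Q C_in/(Q + kV).
C_ss = 7.30·2.09/(7.30 + 0.0102·144) = 15.257/8.7688 = 1.7399 g/L.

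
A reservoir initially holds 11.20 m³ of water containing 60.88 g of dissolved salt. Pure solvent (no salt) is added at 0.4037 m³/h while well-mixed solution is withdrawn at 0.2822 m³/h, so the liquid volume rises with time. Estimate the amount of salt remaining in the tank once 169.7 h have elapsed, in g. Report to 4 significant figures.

Let m(t) be the amount of salt. Volume: V(t) = V₀ + (Q_in − Q_out) t = 11.20 + 0.121500 t; V(169.7) = 31.8185 m³.
Solute balance: dm/dt = 0 − Q_out C = −Q_out m/V(t).
dm/m = −Q_out dt/(V₀ + 0.121500 t); integrating gives ln(m/m₀) = −(Q_out/(Q_in−Q_out)) ln(V/V₀).
m = m₀ (V₀/V)^(Q_out/(Q_in−Q_out)) = 60.88 × (11.20/31.8185)^(2.32263) = 5.38577 g.

5.386 g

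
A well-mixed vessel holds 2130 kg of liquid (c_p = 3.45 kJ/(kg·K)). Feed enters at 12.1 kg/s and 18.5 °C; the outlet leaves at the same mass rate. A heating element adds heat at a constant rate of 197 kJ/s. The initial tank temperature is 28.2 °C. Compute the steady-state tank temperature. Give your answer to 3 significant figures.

23.2 °C

Unsteady energy balance on the tank contents: M c_p dT/dt = ṁ c_p (T_in − T) + 197.
At steady state dT/dt = 0 ⇒ T_ss = T_in + Q̇/(ṁ c_p) = 18.5 + 197/(12.1·3.45) = 23.219 °C.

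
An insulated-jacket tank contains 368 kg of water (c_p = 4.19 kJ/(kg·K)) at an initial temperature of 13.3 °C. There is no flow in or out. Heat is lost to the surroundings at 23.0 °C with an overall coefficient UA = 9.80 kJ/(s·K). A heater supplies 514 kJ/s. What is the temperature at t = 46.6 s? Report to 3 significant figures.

29.2 °C

Heat balance on the well-mixed liquid: M c_p dT/dt = −UA(T − T_amb) + Q̇.
dT/dt = (T_ss − T)/τ with T_ss = T_amb + Q̇/UA = 23.0 + 514/9.80 = 75.449 °C, τ = M c_p/UA = 368·4.19/9.80 = 157.34 s.
Integrating: T(t) = T_ss + (T₀ − T_ss) e^(−t/τ).
T(46.6) = 75.449 + (-62.149)·0.74366 = 29.231 °C.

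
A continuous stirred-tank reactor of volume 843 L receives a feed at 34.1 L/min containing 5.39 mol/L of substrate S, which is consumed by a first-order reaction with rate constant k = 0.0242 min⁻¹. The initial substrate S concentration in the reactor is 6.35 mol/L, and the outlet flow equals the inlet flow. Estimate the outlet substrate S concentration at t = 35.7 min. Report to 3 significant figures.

3.67 mol/L

V dC/dt = Q(C_in − C) − k V C.
dC/dt = (Q/V) C_in − (Q/V + k) C; effective rate a = Q/V + k = 0.040451 + 0.0242 = 0.064651 min⁻¹.
C_ss = Q C_in/(Q + kV) = 3.3724 mol/L; C(t) = C_ss + (C₀ − C_ss) e^(−a t).
C(35.7) = 3.3724 + (2.9776)·e^(−0.064651·35.7) = 3.3724 + (2.9776)·0.099457 = 3.6686 mol/L.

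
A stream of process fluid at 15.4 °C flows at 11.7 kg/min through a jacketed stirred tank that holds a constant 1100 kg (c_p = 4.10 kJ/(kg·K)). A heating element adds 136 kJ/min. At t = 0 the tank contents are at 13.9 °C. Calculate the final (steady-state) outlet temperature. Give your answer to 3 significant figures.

18.2 °C

M c_p dT/dt = ṁ c_p (T_in − T) + Q̇.
At steady state dT/dt = 0 ⇒ T_ss = T_in + Q̇/(ṁ c_p) = 15.4 + 136/(11.7·4.10) = 18.235 °C.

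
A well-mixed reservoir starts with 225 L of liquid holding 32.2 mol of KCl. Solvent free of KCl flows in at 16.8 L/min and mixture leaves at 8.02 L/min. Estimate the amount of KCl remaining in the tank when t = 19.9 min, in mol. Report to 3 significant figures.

Total volume: dV/dt = Q_in − Q_out = 8.7800 L/min, so V(t) = 225 + 8.7800 t and V(19.9) = 399.72 L.
No KCl enters, so dm/dt = −Q_out · (m/V).
Separate: dm/m = −Q_out dt/V(t) ⇒ ln(m/m₀) = −(Q_out/(Q_in−Q_out)) ln(V/V₀).
m = m₀ (V₀/V)^(Q_out/(Q_in−Q_out)) = 32.2 × (225/399.72)^(0.91344) = 19.050 mol.

19.0 mol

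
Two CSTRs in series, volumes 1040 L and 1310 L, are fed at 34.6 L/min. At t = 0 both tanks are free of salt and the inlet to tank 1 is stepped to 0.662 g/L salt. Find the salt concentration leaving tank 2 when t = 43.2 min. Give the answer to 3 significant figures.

0.242 g/L

Time constants: τᵢ = Vᵢ/Q for each well-mixed tank.
τ₁ = 1040/34.6 = 30.058 min; τ₂ = 1310/34.6 = 37.861 min.
Solving the cascade with C₁(0)=C₂(0)=0 gives C₂(t) = C_in[1 − (τ₁ e^(−t/τ₁) − τ₂ e^(−t/τ₂))/(τ₁ − τ₂)].
At t = 43.2: e^(−t/τ₁) = 0.23758, e^(−t/τ₂) = 0.31950.
C₂ = 0.662·[1 − (30.058·0.23758 − 37.861·0.31950)/(-7.8035)] = 0.662·0.36499 = 0.24162 g/L.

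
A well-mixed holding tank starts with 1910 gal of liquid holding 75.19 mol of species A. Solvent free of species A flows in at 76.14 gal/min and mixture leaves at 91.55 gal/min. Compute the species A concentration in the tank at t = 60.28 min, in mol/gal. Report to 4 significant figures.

Let m(t) be the amount of species A. Volume: V(t) = V₀ + (Q_in − Q_out) t = 1910 − 15.4100 t; V(60.28) = 981.085 gal.
Species balance (pure solvent in): dm/dt = −Q_out · m/V(t).
dm/m = −Q_out dt/(V₀ − 15.4100 t); integrating gives ln(m/m₀) = −(Q_out/(Q_in−Q_out)) ln(V/V₀).
m = m₀ (V₀/V)^(Q_out/(Q_in−Q_out)) = 75.19 × (1910/981.085)^(-5.94095) = 1.43643 mol.
C = m/V = 1.43643/981.085 = 0.00146413 mol/gal.

0.001464 mol/gal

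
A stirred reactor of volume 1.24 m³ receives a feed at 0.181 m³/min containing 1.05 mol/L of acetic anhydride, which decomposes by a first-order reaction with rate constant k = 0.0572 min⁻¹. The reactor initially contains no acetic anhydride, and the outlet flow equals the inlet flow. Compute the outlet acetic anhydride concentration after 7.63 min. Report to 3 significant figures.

0.594 mol/L

Accumulation = in − out − consumed: V dC/dt = Q C_in − Q C − k V C.
dC/dt = (Q/V) C_in − (Q/V + k) C; effective rate a = Q/V + k = 0.14597 + 0.0572 = 0.20317 min⁻¹.
C_ss = Q C_in/(Q + kV) = 0.75438 mol/L; C(t) = C_ss + (C₀ − C_ss) e^(−a t).
C(7.63) = 0.75438 + (-0.75438)·e^(−0.20317·7.63) = 0.75438 + (-0.75438)·0.21221 = 0.59429 mol/L.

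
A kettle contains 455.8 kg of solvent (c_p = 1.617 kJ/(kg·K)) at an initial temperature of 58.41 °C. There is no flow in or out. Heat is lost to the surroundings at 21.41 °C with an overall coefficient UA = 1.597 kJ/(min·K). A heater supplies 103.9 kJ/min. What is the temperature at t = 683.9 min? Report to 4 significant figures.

80.09 °C

M c_p dT/dt = −UA(T − T_amb) + Q̇.
dT/dt = (T_ss − T)/τ with T_ss = T_amb + Q̇/UA = 21.41 + 103.9/1.597 = 86.4695 °C, τ = M c_p/UA = 455.8·1.617/1.597 = 461.508 min.
T approaches T_ss exponentially: T(t) = T_ss + (T₀ − T_ss) e^(−t/τ).
T(683.9) = 86.4695 + (-28.0595)·0.227210 = 80.0941 °C.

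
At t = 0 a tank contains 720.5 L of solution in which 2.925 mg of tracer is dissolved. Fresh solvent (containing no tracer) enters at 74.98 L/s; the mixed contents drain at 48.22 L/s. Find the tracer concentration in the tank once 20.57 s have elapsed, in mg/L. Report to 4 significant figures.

Let m(t) be the amount of tracer. Volume: V(t) = V₀ + (Q_in − Q_out) t = 720.5 + 26.7600 t; V(20.57) = 1270.95 L.
No tracer enters, so dm/dt = −Q_out · (m/V).
dm/m = −Q_out dt/(V₀ + 26.7600 t); integrating gives ln(m/m₀) = −(Q_out/(Q_in−Q_out)) ln(V/V₀).
m = m₀ (V₀/V)^(Q_out/(Q_in−Q_out)) = 2.925 × (720.5/1270.95)^(1.80194) = 1.05185 mg.
C = m/V = 1.05185/1270.95 = 0.000827609 mg/L.

0.0008276 mg/L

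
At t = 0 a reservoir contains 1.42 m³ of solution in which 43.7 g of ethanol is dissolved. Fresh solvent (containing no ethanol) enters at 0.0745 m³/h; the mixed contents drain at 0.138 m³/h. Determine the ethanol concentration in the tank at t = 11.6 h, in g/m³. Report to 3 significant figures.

13.0 g/m³

Let m(t) be the amount of ethanol. Volume: V(t) = V₀ + (Q_in − Q_out) t = 1.42 − 0.063500 t; V(11.6) = 0.68340 m³.
Species balance (pure solvent in): dm/dt = −Q_out · m/V(t).
dm/m = −Q_out dt/(V₀ − 0.063500 t); integrating gives ln(m/m₀) = −(Q_out/(Q_in−Q_out)) ln(V/V₀).
m = m₀ (V₀/V)^(Q_out/(Q_in−Q_out)) = 43.7 × (1.42/0.68340)^(-2.1732) = 8.9173 g.
C = m/V = 8.9173/0.68340 = 13.048 g/m³.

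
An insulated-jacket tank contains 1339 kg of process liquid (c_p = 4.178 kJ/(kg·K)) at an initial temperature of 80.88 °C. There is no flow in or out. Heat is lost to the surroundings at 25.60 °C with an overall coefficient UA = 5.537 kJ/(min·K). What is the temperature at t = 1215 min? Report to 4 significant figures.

Heat balance on the well-mixed liquid: M c_p dT/dt = −UA(T − T_amb).
dT/dt = (T_ss − T)/τ with T_ss = T_amb = 25.6000 °C, τ = M c_p/UA = 1339·4.178/5.537 = 1010.36 min.
T approaches T_ss exponentially: T(t) = T_ss + (T₀ − T_ss) e^(−t/τ).
T(1215) = 25.6000 + (55.2800)·0.300428 = 42.2077 °C.

42.21 °C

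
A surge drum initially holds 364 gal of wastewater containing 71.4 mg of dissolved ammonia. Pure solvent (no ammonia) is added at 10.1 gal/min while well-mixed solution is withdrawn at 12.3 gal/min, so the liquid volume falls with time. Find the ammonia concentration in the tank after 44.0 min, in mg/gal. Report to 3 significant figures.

0.0474 mg/gal

Let m(t) be the amount of ammonia. Volume: V(t) = V₀ + (Q_in − Q_out) t = 364 − 2.2000 t; V(44.0) = 267.20 gal.
No ammonia enters, so dm/dt = −Q_out · (m/V).
dm/m = −Q_out dt/(V₀ − 2.2000 t); integrating gives ln(m/m₀) = −(Q_out/(Q_in−Q_out)) ln(V/V₀).
m = m₀ (V₀/V)^(Q_out/(Q_in−Q_out)) = 71.4 × (364/267.20)^(-5.5909) = 12.678 mg.
C = m/V = 12.678/267.20 = 0.047446 mg/gal.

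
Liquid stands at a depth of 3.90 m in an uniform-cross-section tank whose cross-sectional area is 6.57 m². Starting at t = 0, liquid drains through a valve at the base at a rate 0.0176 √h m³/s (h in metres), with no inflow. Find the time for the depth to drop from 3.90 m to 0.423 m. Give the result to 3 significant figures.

989 s

With no inflow, A dh/dt = −0.0176 √h.
∫ h^(−1/2) dh = −(0.0176/A) ∫ dt, giving 2√h = 2√h₀ − (0.0176/A) t.
t = 2A(√h₀ − √h)/0.0176 = 2·6.57·(√3.90 − √0.423)/0.0176
  = 13.140 × (1.9748 − 0.65038) / 0.0176 = 988.83 s.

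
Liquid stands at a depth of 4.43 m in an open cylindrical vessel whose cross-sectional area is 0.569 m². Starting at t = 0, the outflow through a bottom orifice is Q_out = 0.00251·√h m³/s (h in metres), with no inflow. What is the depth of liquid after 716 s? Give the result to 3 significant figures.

0.276 m

Unsteady balance on liquid volume: A dh/dt = −0.00251 √h.
∫ h^(−1/2) dh = −(0.00251/A) ∫ dt, giving 2√h = 2√h₀ − (0.00251/A) t.
√h = √4.43 − 0.00251·716/(2·0.569) = 2.1048 − 1.5792 = 0.52553.
h = 0.52553² = 0.27618 m.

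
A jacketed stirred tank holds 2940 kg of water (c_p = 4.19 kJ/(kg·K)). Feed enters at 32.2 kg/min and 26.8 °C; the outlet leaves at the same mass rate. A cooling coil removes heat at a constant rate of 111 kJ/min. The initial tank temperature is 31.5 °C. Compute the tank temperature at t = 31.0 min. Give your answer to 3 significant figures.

M c_p dT/dt = ṁ c_p (T_in − T) − Q̇.
τ = M/ṁ = 91.304 min; T_ss = T_in − Q̇/(ṁ c_p) = 26.8 − 111/(32.2·4.19) = 25.977 °C.
Integrating: T(t) = T_ss + (T₀ − T_ss) e^(−t/τ).
T(31.0) = 25.977 + (5.5227)·e^(−31.0/91.304) = 25.977 + (5.5227)·0.71211 = 29.910 °C.

29.9 °C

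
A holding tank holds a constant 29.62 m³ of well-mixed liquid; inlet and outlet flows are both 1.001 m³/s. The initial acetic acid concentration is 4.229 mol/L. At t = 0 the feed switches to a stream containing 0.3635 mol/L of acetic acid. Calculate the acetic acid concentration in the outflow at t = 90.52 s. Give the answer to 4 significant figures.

Transient balance on the dissolved component: V dC/dt = Q(C_in − C).
So dC/dt = (C_in − C)/τ with τ = V/Q = 29.62/1.001 = 29.5904 s.
Integrating: C(t) = C_in + (C₀ − C_in) e^(−t/τ).
C(90.52) = 0.3635 + (4.229 − 0.3635)·e^(−90.52/29.5904) = 0.3635 + (3.86550)·0.0469299 = 0.544908 mol/L.

0.5449 mol/L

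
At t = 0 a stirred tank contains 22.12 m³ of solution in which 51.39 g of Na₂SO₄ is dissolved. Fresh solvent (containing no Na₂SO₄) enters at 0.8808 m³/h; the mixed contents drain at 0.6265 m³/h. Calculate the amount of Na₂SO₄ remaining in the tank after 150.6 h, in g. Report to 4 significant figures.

Total volume: dV/dt = Q_in − Q_out = 0.254300 m³/h, so V(t) = 22.12 + 0.254300 t and V(150.6) = 60.4176 m³.
Solute balance: dm/dt = 0 − Q_out C = −Q_out m/V(t).
Separate: dm/m = −Q_out dt/V(t) ⇒ ln(m/m₀) = −(Q_out/(Q_in−Q_out)) ln(V/V₀).
m = m₀ (V₀/V)^(Q_out/(Q_in−Q_out)) = 51.39 × (22.12/60.4176)^(2.46363) = 4.32321 g.

4.323 g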